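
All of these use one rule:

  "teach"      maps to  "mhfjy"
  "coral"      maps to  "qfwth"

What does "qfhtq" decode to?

local

The output letters match the input read backwards, each shifted +5: teach reversed is hcaet. The word is reversed, then every letter is shifted forward by 5.
Undoing it on qfhtq: shift back: q−5=l, f−5=a, h−5=c, t−5=o, q−5=l → lacol; then reverse → local.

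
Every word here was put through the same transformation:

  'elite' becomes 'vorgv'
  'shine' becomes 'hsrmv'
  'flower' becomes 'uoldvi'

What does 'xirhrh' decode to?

crisis

Each pair mirrors across the alphabet (e↔v, l↔o, i↔r): positions sum to 25. This is the alphabet-reversal cipher (Atbash): a becomes z, b becomes y, etc.
Decoding xirhrh: x↔c, i↔r, r↔i, h↔s, r↔i, h↔s.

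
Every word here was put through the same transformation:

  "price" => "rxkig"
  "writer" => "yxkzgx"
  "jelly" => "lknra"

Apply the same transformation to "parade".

rgtgfk

The shifts repeat in a cycle of length 2: positions 0,1,… shift by +2, +6, then the pattern repeats.
Applying it to parade: p+2=r, a+6=g, r+2=t, a+6=g, d+2=f, e+6=k.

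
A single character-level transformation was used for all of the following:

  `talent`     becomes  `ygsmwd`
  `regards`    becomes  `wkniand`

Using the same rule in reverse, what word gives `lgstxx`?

gallon

In talent: t→y is +5, a→g is +6, l→s is +7, e→m is +8 — the shift increases by 1 each position. Each letter shifts forward by (position + 5), i.e. 5, 6, 7, … — the shift grows by one for each successive letter.
Decoding lgstxx: l−5=g, g−6=a, s−7=l, t−8=l, x−9=o, x−10=n.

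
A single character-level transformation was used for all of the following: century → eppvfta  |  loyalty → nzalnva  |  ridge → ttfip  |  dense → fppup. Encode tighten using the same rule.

vtijvpp

The shift depends on letter class: consonant c→e is +2, but vowel e→p is +11. Two shifts are in play — +11 for a/e/i/o/u, +2 for every other letter.
For tighten: t(cons)+2=v, i(vowel)+11=t, g(cons)+2=i, h(cons)+2=j, t(cons)+2=v, e(vowel)+11=p, n(cons)+2=p.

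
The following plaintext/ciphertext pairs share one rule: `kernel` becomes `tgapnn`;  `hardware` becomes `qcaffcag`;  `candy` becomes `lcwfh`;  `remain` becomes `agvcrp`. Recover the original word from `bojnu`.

Shifts by position in kernel: pos 0: k→t (+9), pos 1: e→g (+2), pos 2: r→a (+9), pos 3: n→p (+2) — repeating every 2. A repeating key of period 2 is used — shifts +9, +2 over and over.
Decoding bojnu: b−9=s, o−2=m, j−9=a, n−2=l, u−9=l.

small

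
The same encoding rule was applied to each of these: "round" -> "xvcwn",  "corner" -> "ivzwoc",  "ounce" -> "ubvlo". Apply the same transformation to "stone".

In round: r→x is +6, o→v is +7, u→c is +8, n→w is +9 — the shift increases by 1 each position. Each letter shifts forward by (position + 6), i.e. 6, 7, 8, … — the shift grows by one for each successive letter.
Applying it to stone: s+6=y, t+7=a, o+8=w, n+9=w, e+10=o.

yawwo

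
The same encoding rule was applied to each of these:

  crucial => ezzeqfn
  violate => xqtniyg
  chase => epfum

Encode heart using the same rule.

jmftb

Shifts by position in crucial: pos 0: c→e (+2), pos 1: r→z (+8), pos 2: u→z (+5), pos 3: c→e (+2), pos 4: i→q (+8), pos 5: a→f (+5) — repeating every 3. It's a Vigenère-style cipher with numeric key [2,8,5]: position i shifts by key[i mod 3].
Applying it to heart: h+2=j, e+8=m, a+5=f, r+2=t, t+8=b.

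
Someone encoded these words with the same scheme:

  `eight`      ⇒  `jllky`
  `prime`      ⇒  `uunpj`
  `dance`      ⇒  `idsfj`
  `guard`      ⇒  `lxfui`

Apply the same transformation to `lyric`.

Shifts by position in eight: pos 0: e→j (+5), pos 1: i→l (+3), pos 2: g→l (+5), pos 3: h→k (+3) — repeating every 2. It's a Vigenère-style cipher with numeric key [5,3]: position i shifts by key[i mod 2].
Applying it to lyric: l+5=q, y+3=b, r+5=w, i+3=l, c+5=h.

qbwlh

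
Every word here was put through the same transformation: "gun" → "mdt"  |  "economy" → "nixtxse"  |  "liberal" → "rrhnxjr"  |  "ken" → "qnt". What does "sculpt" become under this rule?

yidrvz

The shift depends on letter class: consonant g→m is +6, but vowel u→d is +9. Two shifts are in play — +9 for a/e/i/o/u, +6 for every other letter.
Applying it to sculpt: s(cons)+6=y, c(cons)+6=i, u(vowel)+9=d, l(cons)+6=r, p(cons)+6=v, t(cons)+6=z.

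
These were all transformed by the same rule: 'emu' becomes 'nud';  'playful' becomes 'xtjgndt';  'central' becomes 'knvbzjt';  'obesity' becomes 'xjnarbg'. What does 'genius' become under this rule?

onvrda

The shift depends on letter class: consonant m→u is +8, but vowel e→n is +9. The rule splits by letter class: vowels +9, consonants +8.
On genius: g(cons)+8=o, e(vowel)+9=n, n(cons)+8=v, i(vowel)+9=r, u(vowel)+9=d, s(cons)+8=a.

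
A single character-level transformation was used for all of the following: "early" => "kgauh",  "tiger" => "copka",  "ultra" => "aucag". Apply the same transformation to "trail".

cagou

The shift depends on letter class: consonant r→a is +9, but vowel e→k is +6. The rule splits by letter class: vowels +6, consonants +9.
For trail: t(cons)+9=c, r(cons)+9=a, a(vowel)+6=g, i(vowel)+6=o, l(cons)+9=u.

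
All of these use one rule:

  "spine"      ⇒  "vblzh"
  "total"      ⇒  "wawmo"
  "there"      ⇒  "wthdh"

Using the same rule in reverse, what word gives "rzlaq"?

Shifts by position in spine: pos 0: s→v (+3), pos 1: p→b (+12), pos 2: i→l (+3), pos 3: n→z (+12) — repeating every 2. The shifts repeat in a cycle of length 2: positions 0,1,… shift by +3, +12, then the pattern repeats.
Reversing it on rzlaq: r−3=o, z−12=n, l−3=i, a−12=o, q−3=n.

onion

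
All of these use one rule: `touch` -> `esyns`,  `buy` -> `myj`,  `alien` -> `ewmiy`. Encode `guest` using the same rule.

ryide

The shift depends on letter class: consonant t→e is +11, but vowel o→s is +4. Two shifts are in play — +4 for a/e/i/o/u, +11 for every other letter.
Applying it to guest: g(cons)+11=r, u(vowel)+4=y, e(vowel)+4=i, s(cons)+11=d, t(cons)+11=e.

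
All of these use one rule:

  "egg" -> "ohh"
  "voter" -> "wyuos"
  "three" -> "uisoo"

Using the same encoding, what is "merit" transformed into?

Vowels shift forward by 10 and consonants shift forward by 1.
On merit: m(cons)+1=n, e(vowel)+10=o, r(cons)+1=s, i(vowel)+10=s, t(cons)+1=u.

nossu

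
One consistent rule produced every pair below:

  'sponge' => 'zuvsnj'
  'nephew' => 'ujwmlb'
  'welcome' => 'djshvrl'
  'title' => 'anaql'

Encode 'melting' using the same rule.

tjsypsn

Shifts by position in sponge: pos 0: s→z (+7), pos 1: p→u (+5), pos 2: o→v (+7), pos 3: n→s (+5) — repeating every 2. A repeating key of period 2 is used — shifts +7, +5 over and over.
For melting: m+7=t, e+5=j, l+7=s, t+5=y, i+7=p, n+5=s, g+7=n.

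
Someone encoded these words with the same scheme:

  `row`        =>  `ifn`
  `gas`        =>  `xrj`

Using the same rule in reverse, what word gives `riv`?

are

It's a constant shift of +17 (ROT17).
Undoing it on riv: r−17=a, i−17=r, v−17=e.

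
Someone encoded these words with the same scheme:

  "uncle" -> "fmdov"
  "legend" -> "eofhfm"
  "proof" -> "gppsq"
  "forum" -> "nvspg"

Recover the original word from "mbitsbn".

The word is reversed, then every letter is shifted forward by 1.
Decoding mbitsbn: shift back: m−1=l, b−1=a, i−1=h, t−1=s, s−1=r, b−1=a, n−1=m → lahsram; then reverse → marshal.

marshal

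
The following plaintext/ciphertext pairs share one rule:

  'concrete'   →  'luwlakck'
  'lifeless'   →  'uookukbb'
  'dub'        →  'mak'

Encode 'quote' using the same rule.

zauck

The shift depends on letter class: consonant c→l is +9, but vowel o→u is +6. The rule splits by letter class: vowels +6, consonants +9.
Applying it to quote: q(cons)+9=z, u(vowel)+6=a, o(vowel)+6=u, t(cons)+9=c, e(vowel)+6=k.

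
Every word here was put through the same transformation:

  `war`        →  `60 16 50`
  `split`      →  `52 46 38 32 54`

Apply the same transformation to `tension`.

w(#23)→60 and a(#1)→16: differences scale by 2, so n = 2·pos + 14. The formula is n = 2×(alphabet index, a=1) + 14.
For tension: t=20→54, e=5→24, n=14→42, s=19→52, i=9→32, o=15→44, n=14→42.

54 24 42 52 32 44 42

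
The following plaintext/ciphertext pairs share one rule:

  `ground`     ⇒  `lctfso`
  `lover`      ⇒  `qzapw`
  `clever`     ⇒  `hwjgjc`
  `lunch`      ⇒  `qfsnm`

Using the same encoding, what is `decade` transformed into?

It's a Vigenère-style cipher with numeric key [5,11]: position i shifts by key[i mod 2].
Applying it to decade: d+5=i, e+11=p, c+5=h, a+11=l, d+5=i, e+11=p.

iphlip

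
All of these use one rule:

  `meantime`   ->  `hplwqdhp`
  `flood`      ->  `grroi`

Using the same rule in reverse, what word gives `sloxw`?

tulip

Two steps: reverse the string, then apply a Caesar shift of +3.
Reversing it on sloxw: shift back: s−3=p, l−3=i, o−3=l, x−3=u, w−3=t → pilut; then reverse → tulip.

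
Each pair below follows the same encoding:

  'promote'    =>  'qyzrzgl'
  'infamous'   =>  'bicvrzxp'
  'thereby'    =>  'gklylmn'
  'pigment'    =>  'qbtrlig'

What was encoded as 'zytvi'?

organ

p(15)→q(16) and r(17)→y(24) fit y≡17x+21 (mod 26); the inverse of 17 mod 26 is 23. This is an affine cipher: with a=0,…,z=25, each position x becomes (17x+21) mod 26.
Decoding zytvi: z(25)→23·(25−21)≡14=o; y(24)→23·(24−21)≡17=r; t(19)→23·(19−21)≡6=g; v(21)→23·(21−21)≡0=a; i(8)→23·(8−21)≡13=n (all mod 26).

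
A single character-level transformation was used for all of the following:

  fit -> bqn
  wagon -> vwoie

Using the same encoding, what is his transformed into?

The output letters match the input read backwards, each shifted +8: fit reversed is tif. The word is reversed, then every letter is shifted forward by 8.
On his: reverse → sih; then shift: s+8=a, i+8=q, h+8=p.

aqp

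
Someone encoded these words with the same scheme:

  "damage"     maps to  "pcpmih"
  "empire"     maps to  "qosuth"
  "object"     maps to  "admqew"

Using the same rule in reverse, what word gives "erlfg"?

It's a Vigenère-style cipher with numeric key [12,2,3]: position i shifts by key[i mod 3].
Reversing it on erlfg: e−12=s, r−2=p, l−3=i, f−12=t, g−2=e.

spite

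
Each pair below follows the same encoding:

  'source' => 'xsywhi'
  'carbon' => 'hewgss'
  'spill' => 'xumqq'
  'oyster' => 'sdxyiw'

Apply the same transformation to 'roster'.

Vowels shift forward by 4 and consonants shift forward by 5.
For roster: r(cons)+5=w, o(vowel)+4=s, s(cons)+5=x, t(cons)+5=y, e(vowel)+4=i, r(cons)+5=w.

wsxyiw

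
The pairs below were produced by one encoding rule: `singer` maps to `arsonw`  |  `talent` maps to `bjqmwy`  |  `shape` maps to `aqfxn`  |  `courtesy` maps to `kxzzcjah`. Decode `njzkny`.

Shifts by position in singer: pos 0: s→a (+8), pos 1: i→r (+9), pos 2: n→s (+5), pos 3: g→o (+8), pos 4: e→n (+9), pos 5: r→w (+5) — repeating every 3. It's a Vigenère-style cipher with numeric key [8,9,5]: position i shifts by key[i mod 3].
Reversing it on njzkny: n−8=f, j−9=a, z−5=u, k−8=c, n−9=e, y−5=t.

faucet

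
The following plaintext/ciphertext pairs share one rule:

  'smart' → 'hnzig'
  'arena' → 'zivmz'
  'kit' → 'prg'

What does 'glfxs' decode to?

Each pair mirrors across the alphabet (s↔h, m↔n, a↔z): positions sum to 25. This is the alphabet-reversal cipher (Atbash): a becomes z, b becomes y, etc.
Undoing it on glfxs: g↔t, l↔o, f↔u, x↔c, s↔h.

touch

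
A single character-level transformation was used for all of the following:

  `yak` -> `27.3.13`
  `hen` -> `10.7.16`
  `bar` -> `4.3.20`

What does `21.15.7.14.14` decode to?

Letters become their 1-based position plus 2 (so a→3, b→4, …).
Decoding 21.15.7.14.14: 21→(21−2)÷1=19=s, 15→(15−2)÷1=13=m, 7→(7−2)÷1=5=e, 14→(14−2)÷1=12=l, 14→(14−2)÷1=12=l.

smell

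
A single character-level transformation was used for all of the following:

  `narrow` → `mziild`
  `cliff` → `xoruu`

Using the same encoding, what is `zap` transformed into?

azk

Letters are reflected about the middle of the alphabet (position → 25−position): Atbash.
On zap: z↔a, a↔z, p↔k.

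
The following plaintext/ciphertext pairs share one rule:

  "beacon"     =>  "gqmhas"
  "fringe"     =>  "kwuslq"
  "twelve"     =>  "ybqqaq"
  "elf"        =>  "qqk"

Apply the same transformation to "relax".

wqqmc

The shift depends on letter class: consonant b→g is +5, but vowel e→q is +12. Vowels shift forward by 12 and consonants shift forward by 5.
For relax: r(cons)+5=w, e(vowel)+12=q, l(cons)+5=q, a(vowel)+12=m, x(cons)+5=c.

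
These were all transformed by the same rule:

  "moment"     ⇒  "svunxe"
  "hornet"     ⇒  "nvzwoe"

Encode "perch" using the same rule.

The shift increases by 1 at each position, starting from +6: 6, 7, 8, ….
On perch: p+6=v, e+7=l, r+8=z, c+9=l, h+10=r.

vlzlr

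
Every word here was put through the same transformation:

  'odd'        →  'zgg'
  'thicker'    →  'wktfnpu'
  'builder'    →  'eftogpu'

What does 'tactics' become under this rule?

wlfwtfv

The shift depends on letter class: consonant d→g is +3, but vowel o→z is +11. The rule splits by letter class: vowels +11, consonants +3.
On tactics: t(cons)+3=w, a(vowel)+11=l, c(cons)+3=f, t(cons)+3=w, i(vowel)+11=t, c(cons)+3=f, s(cons)+3=v.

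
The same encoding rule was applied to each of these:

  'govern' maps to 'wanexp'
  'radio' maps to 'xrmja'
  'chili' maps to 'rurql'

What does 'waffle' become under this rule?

Read the word backwards and shift each letter +9.
On waffle: reverse → elffaw; then shift: e+9=n, l+9=u, f+9=o, f+9=o, a+9=j, w+9=f.

nuoojf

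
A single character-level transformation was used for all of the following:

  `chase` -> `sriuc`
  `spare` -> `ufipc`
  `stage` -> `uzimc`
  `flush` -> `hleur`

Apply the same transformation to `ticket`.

This is an affine cipher: with a=0,…,z=25, each position x becomes (5x+8) mod 26.
Applying it to ticket: t(19)→5·19+8≡25=z; i(8)→5·8+8≡22=w; c(2)→5·2+8≡18=s; k(10)→5·10+8≡6=g; e(4)→5·4+8≡2=c; t(19)→5·19+8≡25=z (all mod 26).

zwsgcz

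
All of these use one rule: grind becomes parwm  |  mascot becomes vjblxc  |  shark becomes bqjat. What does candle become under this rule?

ljwmun

Compare letters: g→p is +9, r→a is +9, i→r is +9 — a constant shift. It's a constant shift of +9 (ROT9).
On candle: c+9=l, a+9=j, n+9=w, d+9=m, l+9=u, e+9=n.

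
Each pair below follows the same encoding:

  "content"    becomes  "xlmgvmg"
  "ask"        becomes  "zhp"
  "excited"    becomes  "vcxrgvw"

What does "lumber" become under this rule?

ofnyvi

Each pair mirrors across the alphabet (c↔x, o↔l, n↔m): positions sum to 25. This is the alphabet-reversal cipher (Atbash): a becomes z, b becomes y, etc.
Applying it to lumber: l↔o, u↔f, m↔n, b↔y, e↔v, r↔i.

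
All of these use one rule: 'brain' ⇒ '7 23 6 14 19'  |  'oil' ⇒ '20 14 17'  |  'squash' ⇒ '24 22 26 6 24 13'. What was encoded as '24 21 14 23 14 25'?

spirit

b is letter #2 and maps to 7: an offset of 5. Each letter is replaced by its alphabet position (a=1..z=26) + 5.
Decoding 24 21 14 23 14 25: 24→(24−5)÷1=19=s, 21→(21−5)÷1=16=p, 14→(14−5)÷1=9=i, 23→(23−5)÷1=18=r, 14→(14−5)÷1=9=i, 25→(25−5)÷1=20=t.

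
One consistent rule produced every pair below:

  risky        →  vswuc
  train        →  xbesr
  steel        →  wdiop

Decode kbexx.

grant

A repeating key of period 2 is used — shifts +4, +10 over and over.
Reversing it on kbexx: k−4=g, b−10=r, e−4=a, x−10=n, x−4=t.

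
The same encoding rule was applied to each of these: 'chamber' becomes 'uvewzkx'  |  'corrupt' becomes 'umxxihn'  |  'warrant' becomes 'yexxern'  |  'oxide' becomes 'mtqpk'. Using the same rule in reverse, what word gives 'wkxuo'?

mercy

c(2)→u(20) and h(7)→v(21) fit y≡21x+4 (mod 26); the inverse of 21 mod 26 is 5. This is an affine cipher: with a=0,…,z=25, each position x becomes (21x+4) mod 26.
Reversing it on wkxuo: w(22)→5·(22−4)≡12=m; k(10)→5·(10−4)≡4=e; x(23)→5·(23−4)≡17=r; u(20)→5·(20−4)≡2=c; o(14)→5·(14−4)≡24=y (all mod 26).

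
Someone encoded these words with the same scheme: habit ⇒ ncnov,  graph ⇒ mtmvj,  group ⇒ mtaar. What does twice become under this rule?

zyuig

Shifts by position in habit: pos 0: h→n (+6), pos 1: a→c (+2), pos 2: b→n (+12), pos 3: i→o (+6), pos 4: t→v (+2) — repeating every 3. The shifts repeat in a cycle of length 3: positions 0,1,… shift by +6, +2, +12, then the pattern repeats.
On twice: t+6=z, w+2=y, i+12=u, c+6=i, e+2=g.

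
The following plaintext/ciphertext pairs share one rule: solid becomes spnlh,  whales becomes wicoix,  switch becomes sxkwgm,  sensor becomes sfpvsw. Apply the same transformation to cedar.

In solid: s→s is +0, o→p is +1, l→n is +2, i→l is +3 — the shift increases by 1 each position. The shift increases by 1 at each position, starting from +0: 0, 1, 2, ….
For cedar: c+0=c, e+1=f, d+2=f, a+3=d, r+4=v.

cffdv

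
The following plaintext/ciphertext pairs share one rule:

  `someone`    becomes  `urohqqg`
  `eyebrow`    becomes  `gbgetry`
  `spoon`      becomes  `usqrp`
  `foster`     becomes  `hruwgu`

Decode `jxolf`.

humid

Shifts by position in someone: pos 0: s→u (+2), pos 1: o→r (+3), pos 2: m→o (+2), pos 3: e→h (+3) — repeating every 2. It's a Vigenère-style cipher with numeric key [2,3]: position i shifts by key[i mod 2].
Decoding jxolf: j−2=h, x−3=u, o−2=m, l−3=i, f−2=d.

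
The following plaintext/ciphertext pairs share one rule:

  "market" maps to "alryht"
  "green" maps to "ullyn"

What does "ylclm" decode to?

The output letters match the input read backwards, each shifted +7: market reversed is tekram. Read the word backwards and shift each letter +7.
Reversing it on ylclm: shift back: y−7=r, l−7=e, c−7=v, l−7=e, m−7=f → revef; then reverse → fever.

fever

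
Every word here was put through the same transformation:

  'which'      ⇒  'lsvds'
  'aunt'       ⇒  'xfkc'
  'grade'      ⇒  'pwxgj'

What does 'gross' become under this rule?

pwnzz

This is an affine cipher: with a=0,…,z=25, each position x becomes (3x+23) mod 26.
Applying it to gross: g(6)→3·6+23≡15=p; r(17)→3·17+23≡22=w; o(14)→3·14+23≡13=n; s(18)→3·18+23≡25=z; s(18)→3·18+23≡25=z (all mod 26).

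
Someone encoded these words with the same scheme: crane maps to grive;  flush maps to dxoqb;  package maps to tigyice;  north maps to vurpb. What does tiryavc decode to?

parking

c(2)→g(6) and r(17)→r(17) fit y≡25x+8 (mod 26); the inverse of 25 mod 26 is 25. Each letter's alphabet position (a=0..z=25) is mapped through 25·x+8 mod 26 — an affine cipher.
Decoding tiryavc: t(19)→25·(19−8)≡15=p; i(8)→25·(8−8)≡0=a; r(17)→25·(17−8)≡17=r; y(24)→25·(24−8)≡10=k; a(0)→25·(0−8)≡8=i; v(21)→25·(21−8)≡13=n; c(2)→25·(2−8)≡6=g (all mod 26).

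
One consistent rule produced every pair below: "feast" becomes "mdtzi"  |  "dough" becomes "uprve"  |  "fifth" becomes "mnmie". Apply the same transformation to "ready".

f(5)→m(12) and e(4)→d(3) fit y≡9x+19 (mod 26); the inverse of 9 mod 26 is 3. Each letter's alphabet position (a=0..z=25) is mapped through 9·x+19 mod 26 — an affine cipher.
Applying it to ready: r(17)→9·17+19≡16=q; e(4)→9·4+19≡3=d; a(0)→9·0+19≡19=t; d(3)→9·3+19≡20=u; y(24)→9·24+19≡1=b (all mod 26).

qdtub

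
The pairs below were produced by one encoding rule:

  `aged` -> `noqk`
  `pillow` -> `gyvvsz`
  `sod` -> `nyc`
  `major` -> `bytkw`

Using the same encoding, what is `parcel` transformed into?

Two steps: reverse the string, then apply a Caesar shift of +10.
Applying it to parcel: reverse → lecrap; then shift: l+10=v, e+10=o, c+10=m, r+10=b, a+10=k, p+10=z.

vombkz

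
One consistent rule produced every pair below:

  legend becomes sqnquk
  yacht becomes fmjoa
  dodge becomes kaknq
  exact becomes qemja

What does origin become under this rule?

The shift depends on letter class: consonant l→s is +7, but vowel e→q is +12. The rule splits by letter class: vowels +12, consonants +7.
Applying it to origin: o(vowel)+12=a, r(cons)+7=y, i(vowel)+12=u, g(cons)+7=n, i(vowel)+12=u, n(cons)+7=u.

ayunuu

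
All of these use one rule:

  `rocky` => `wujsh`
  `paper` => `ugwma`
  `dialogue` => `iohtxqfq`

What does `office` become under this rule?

tlmqlo

The shift increases by 1 at each position, starting from +5: 5, 6, 7, ….
Applying it to office: o+5=t, f+6=l, f+7=m, i+8=q, c+9=l, e+10=o.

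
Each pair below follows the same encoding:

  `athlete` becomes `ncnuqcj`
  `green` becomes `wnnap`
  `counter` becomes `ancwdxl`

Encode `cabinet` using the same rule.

cnwrkjl

Two steps: reverse the string, then apply a Caesar shift of +9.
Applying it to cabinet: reverse → tenibac; then shift: t+9=c, e+9=n, n+9=w, i+9=r, b+9=k, a+9=j, c+9=l.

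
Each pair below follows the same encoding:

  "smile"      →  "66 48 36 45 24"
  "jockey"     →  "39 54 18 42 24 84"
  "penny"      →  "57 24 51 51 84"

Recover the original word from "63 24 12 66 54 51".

s(#19)→66 and m(#13)→48: differences scale by 3, so n = 3·pos + 9. With a=1..z=26, the number is 3·pos + 9.
Reversing it on 63 24 12 66 54 51: 63→(63−9)÷3=18=r, 24→(24−9)÷3=5=e, 12→(12−9)÷3=1=a, 66→(66−9)÷3=19=s, 54→(54−9)÷3=15=o, 51→(51−9)÷3=14=n.

reason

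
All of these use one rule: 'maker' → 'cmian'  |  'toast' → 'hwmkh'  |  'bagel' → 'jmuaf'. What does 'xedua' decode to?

m(12)→c(2) and a(0)→m(12) fit y≡23x+12 (mod 26); the inverse of 23 mod 26 is 17. Treating letters as 0–25, the rule is x ↦ 23x + 12 (mod 26).
Decoding xedua: x(23)→17·(23−12)≡5=f; e(4)→17·(4−12)≡20=u; d(3)→17·(3−12)≡3=d; u(20)→17·(20−12)≡6=g; a(0)→17·(0−12)≡4=e (all mod 26).

fudge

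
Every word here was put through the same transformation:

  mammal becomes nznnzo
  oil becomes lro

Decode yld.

Letters are reflected about the middle of the alphabet (position → 25−position): Atbash.
Reversing it on yld: y↔b, l↔o, d↔w.

bow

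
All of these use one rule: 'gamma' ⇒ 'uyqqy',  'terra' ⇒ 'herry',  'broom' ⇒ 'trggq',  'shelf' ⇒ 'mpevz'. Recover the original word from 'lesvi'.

g(6)→u(20) and a(0)→y(24) fit y≡21x+24 (mod 26); the inverse of 21 mod 26 is 5. Each letter's alphabet position (a=0..z=25) is mapped through 21·x+24 mod 26 — an affine cipher.
Reversing it on lesvi: l(11)→5·(11−24)≡13=n; e(4)→5·(4−24)≡4=e; s(18)→5·(18−24)≡22=w; v(21)→5·(21−24)≡11=l; i(8)→5·(8−24)≡24=y (all mod 26).

newly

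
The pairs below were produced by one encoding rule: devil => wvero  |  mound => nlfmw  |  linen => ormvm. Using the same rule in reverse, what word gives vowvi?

Each pair mirrors across the alphabet (d↔w, e↔v, v↔e): positions sum to 25. Each letter is replaced by its mirror in the alphabet: a↔z, b↔y, c↔x, and so on (the Atbash cipher).
Reversing it on vowvi: v↔e, o↔l, w↔d, v↔e, i↔r.

elder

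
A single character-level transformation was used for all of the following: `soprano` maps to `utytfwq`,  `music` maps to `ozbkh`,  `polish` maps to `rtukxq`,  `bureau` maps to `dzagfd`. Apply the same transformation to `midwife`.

onmynog

Shifts by position in soprano: pos 0: s→u (+2), pos 1: o→t (+5), pos 2: p→y (+9), pos 3: r→t (+2), pos 4: a→f (+5), pos 5: n→w (+9) — repeating every 3. The shifts repeat in a cycle of length 3: positions 0,1,… shift by +2, +5, +9, then the pattern repeats.
On midwife: m+2=o, i+5=n, d+9=m, w+2=y, i+5=n, f+9=o, e+2=g.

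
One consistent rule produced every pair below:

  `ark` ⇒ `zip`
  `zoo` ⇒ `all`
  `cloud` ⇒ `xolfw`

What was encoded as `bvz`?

yea

Each pair mirrors across the alphabet (a↔z, r↔i, k↔p): positions sum to 25. Letters are reflected about the middle of the alphabet (position → 25−position): Atbash.
Reversing it on bvz: b↔y, v↔e, z↔a.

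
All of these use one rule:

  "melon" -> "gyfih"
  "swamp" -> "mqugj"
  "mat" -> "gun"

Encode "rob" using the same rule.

Compare letters: m→g is +20, e→y is +20, l→f is +20 — a constant shift. Each letter is shifted forward by 20 in the alphabet (a Caesar shift of +20).
For rob: r+20=l, o+20=i, b+20=v.

liv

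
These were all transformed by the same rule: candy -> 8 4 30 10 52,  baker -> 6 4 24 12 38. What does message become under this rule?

The formula is n = 2×(alphabet index, a=1) + 2.
On message: m=13→28, e=5→12, s=19→40, s=19→40, a=1→4, g=7→16, e=5→12.

28 12 40 40 4 16 12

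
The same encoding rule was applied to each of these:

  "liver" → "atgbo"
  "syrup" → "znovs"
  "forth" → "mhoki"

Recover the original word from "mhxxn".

foggy

l(11)→a(0) and i(8)→t(19) fit y≡11x+9 (mod 26); the inverse of 11 mod 26 is 19. Treating letters as 0–25, the rule is x ↦ 11x + 9 (mod 26).
Reversing it on mhxxn: m(12)→19·(12−9)≡5=f; h(7)→19·(7−9)≡14=o; x(23)→19·(23−9)≡6=g; x(23)→19·(23−9)≡6=g; n(13)→19·(13−9)≡24=y (all mod 26).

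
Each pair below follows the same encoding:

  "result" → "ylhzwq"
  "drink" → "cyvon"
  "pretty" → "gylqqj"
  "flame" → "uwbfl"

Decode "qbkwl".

Treating letters as 0–25, the rule is x ↦ 9x + 1 (mod 26).
Decoding qbkwl: q(16)→3·(16−1)≡19=t; b(1)→3·(1−1)≡0=a; k(10)→3·(10−1)≡1=b; w(22)→3·(22−1)≡11=l; l(11)→3·(11−1)≡4=e (all mod 26).

table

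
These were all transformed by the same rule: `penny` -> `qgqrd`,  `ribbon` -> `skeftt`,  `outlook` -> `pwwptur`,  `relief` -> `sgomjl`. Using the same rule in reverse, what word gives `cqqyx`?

In penny: p→q is +1, e→g is +2, n→q is +3, n→r is +4 — the shift increases by 1 each position. The shift increases by 1 at each position, starting from +1: 1, 2, 3, ….
Decoding cqqyx: c−1=b, q−2=o, q−3=n, y−4=u, x−5=s.

bonus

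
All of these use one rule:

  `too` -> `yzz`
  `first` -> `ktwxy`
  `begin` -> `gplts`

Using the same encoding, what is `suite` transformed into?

The rule splits by letter class: vowels +11, consonants +5.
On suite: s(cons)+5=x, u(vowel)+11=f, i(vowel)+11=t, t(cons)+5=y, e(vowel)+11=p.

xftyp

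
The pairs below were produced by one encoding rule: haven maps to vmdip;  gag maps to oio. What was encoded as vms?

ken

The output letters match the input read backwards, each shifted +8: haven reversed is nevah. Read the word backwards and shift each letter +8.
Reversing it on vms: shift back: v−8=n, m−8=e, s−8=k → nek; then reverse → ken.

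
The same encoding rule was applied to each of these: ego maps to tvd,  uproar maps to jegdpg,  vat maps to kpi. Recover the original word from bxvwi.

might

Compare letters: e→t is +15, g→v is +15, o→d is +15 — a constant shift. This is a Caesar cipher with shift 15.
Reversing it on bxvwi: b−15=m, x−15=i, v−15=g, w−15=h, i−15=t.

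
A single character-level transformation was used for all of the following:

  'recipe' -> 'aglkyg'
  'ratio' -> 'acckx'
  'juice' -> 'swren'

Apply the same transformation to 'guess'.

Shifts by position in recipe: pos 0: r→a (+9), pos 1: e→g (+2), pos 2: c→l (+9), pos 3: i→k (+2) — repeating every 2. It's a Vigenère-style cipher with numeric key [9,2]: position i shifts by key[i mod 2].
Applying it to guess: g+9=p, u+2=w, e+9=n, s+2=u, s+9=b.

pwnub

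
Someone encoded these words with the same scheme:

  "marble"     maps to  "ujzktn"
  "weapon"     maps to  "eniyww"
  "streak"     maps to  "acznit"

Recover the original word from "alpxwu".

Shifts by position in marble: pos 0: m→u (+8), pos 1: a→j (+9), pos 2: r→z (+8), pos 3: b→k (+9) — repeating every 2. The shifts repeat in a cycle of length 2: positions 0,1,… shift by +8, +9, then the pattern repeats.
Reversing it on alpxwu: a−8=s, l−9=c, p−8=h, x−9=o, w−8=o, u−9=l.

school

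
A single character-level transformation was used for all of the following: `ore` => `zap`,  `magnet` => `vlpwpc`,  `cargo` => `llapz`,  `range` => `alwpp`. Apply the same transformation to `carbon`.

llakzw

The shift depends on letter class: consonant r→a is +9, but vowel o→z is +11. The rule splits by letter class: vowels +11, consonants +9.
On carbon: c(cons)+9=l, a(vowel)+11=l, r(cons)+9=a, b(cons)+9=k, o(vowel)+11=z, n(cons)+9=w.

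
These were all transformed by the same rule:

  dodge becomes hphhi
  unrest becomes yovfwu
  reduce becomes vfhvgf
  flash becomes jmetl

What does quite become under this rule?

Shifts by position in dodge: pos 0: d→h (+4), pos 1: o→p (+1), pos 2: d→h (+4), pos 3: g→h (+1) — repeating every 2. A repeating key of period 2 is used — shifts +4, +1 over and over.
For quite: q+4=u, u+1=v, i+4=m, t+1=u, e+4=i.

uvmui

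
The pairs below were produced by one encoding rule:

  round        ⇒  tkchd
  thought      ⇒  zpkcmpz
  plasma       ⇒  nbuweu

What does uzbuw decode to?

This is an affine cipher: with a=0,…,z=25, each position x becomes (3x+20) mod 26.
Reversing it on uzbuw: u(20)→9·(20−20)≡0=a; z(25)→9·(25−20)≡19=t; b(1)→9·(1−20)≡11=l; u(20)→9·(20−20)≡0=a; w(22)→9·(22−20)≡18=s (all mod 26).

atlas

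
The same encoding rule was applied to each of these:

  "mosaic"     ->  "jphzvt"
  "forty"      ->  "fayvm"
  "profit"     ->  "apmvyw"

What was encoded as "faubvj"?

county

The output letters match the input read backwards, each shifted +7: mosaic reversed is ciasom. Two steps: reverse the string, then apply a Caesar shift of +7.
Undoing it on faubvj: shift back: f−7=y, a−7=t, u−7=n, b−7=u, v−7=o, j−7=c → ytnuoc; then reverse → county.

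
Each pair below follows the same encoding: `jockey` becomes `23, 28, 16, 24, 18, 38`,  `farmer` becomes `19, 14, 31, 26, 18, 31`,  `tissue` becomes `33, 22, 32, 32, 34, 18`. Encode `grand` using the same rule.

j is letter #10 and maps to 23: an offset of 13. Letters become their 1-based position plus 13 (so a→14, b→15, …).
On grand: g=7→20, r=18→31, a=1→14, n=14→27, d=4→17.

20, 31, 14, 27, 17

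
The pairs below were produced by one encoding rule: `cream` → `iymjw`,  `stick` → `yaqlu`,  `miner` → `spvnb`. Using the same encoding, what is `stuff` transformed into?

yacop

In cream: c→i is +6, r→y is +7, e→m is +8, a→j is +9 — the shift increases by 1 each position. Each letter shifts forward by (position + 6), i.e. 6, 7, 8, … — the shift grows by one for each successive letter.
Applying it to stuff: s+6=y, t+7=a, u+8=c, f+9=o, f+10=p.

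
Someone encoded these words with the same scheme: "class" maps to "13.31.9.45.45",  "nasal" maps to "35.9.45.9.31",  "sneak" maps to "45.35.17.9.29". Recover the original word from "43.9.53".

c(#3)→13 and l(#12)→31: differences scale by 2, so n = 2·pos + 7. With a=1..z=26, the number is 2·pos + 7.
Undoing it on 43.9.53: 43→(43−7)÷2=18=r, 9→(9−7)÷2=1=a, 53→(53−7)÷2=23=w.

raw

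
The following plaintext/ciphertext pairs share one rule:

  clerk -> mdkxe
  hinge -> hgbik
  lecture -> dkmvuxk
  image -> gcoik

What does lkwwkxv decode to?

dessert

c(2)→m(12) and l(11)→d(3) fit y≡25x+14 (mod 26); the inverse of 25 mod 26 is 25. This is an affine cipher: with a=0,…,z=25, each position x becomes (25x+14) mod 26.
Reversing it on lkwwkxv: l(11)→25·(11−14)≡3=d; k(10)→25·(10−14)≡4=e; w(22)→25·(22−14)≡18=s; w(22)→25·(22−14)≡18=s; k(10)→25·(10−14)≡4=e; x(23)→25·(23−14)≡17=r; v(21)→25·(21−14)≡19=t (all mod 26).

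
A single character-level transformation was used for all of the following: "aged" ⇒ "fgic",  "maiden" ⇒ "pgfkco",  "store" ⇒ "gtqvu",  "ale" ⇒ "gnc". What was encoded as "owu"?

The output letters match the input read backwards, each shifted +2: aged reversed is dega. The word is reversed, then every letter is shifted forward by 2.
Reversing it on owu: shift back: o−2=m, w−2=u, u−2=s → mus; then reverse → sum.

sum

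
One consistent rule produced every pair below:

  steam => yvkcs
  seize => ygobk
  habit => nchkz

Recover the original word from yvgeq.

Shifts by position in steam: pos 0: s→y (+6), pos 1: t→v (+2), pos 2: e→k (+6), pos 3: a→c (+2) — repeating every 2. A repeating key of period 2 is used — shifts +6, +2 over and over.
Decoding yvgeq: y−6=s, v−2=t, g−6=a, e−2=c, q−6=k.

stack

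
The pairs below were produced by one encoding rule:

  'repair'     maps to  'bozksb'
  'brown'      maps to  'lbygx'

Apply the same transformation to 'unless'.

exvocc

This is a Caesar cipher with shift 10.
Applying it to unless: u+10=e, n+10=x, l+10=v, e+10=o, s+10=c, s+10=c.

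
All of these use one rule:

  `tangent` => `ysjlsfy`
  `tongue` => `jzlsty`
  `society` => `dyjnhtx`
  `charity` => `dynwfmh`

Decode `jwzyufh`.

Two steps: reverse the string, then apply a Caesar shift of +5.
Undoing it on jwzyufh: shift back: j−5=e, w−5=r, z−5=u, y−5=t, u−5=p, f−5=a, h−5=c → erutpac; then reverse → capture.

capture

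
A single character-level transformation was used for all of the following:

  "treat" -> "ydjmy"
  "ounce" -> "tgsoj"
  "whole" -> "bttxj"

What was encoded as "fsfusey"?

Shifts by position in treat: pos 0: t→y (+5), pos 1: r→d (+12), pos 2: e→j (+5), pos 3: a→m (+12) — repeating every 2. A repeating key of period 2 is used — shifts +5, +12 over and over.
Decoding fsfusey: f−5=a, s−12=g, f−5=a, u−12=i, s−5=n, e−12=s, y−5=t.

against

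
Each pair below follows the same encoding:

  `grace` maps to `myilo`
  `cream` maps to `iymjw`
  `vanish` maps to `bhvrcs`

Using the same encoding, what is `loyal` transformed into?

rvgjv

Each letter shifts forward by (position + 6), i.e. 6, 7, 8, … — the shift grows by one for each successive letter.
For loyal: l+6=r, o+7=v, y+8=g, a+9=j, l+10=v.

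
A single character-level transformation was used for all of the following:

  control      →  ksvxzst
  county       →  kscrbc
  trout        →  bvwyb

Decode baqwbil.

twisted

Shifts by position in control: pos 0: c→k (+8), pos 1: o→s (+4), pos 2: n→v (+8), pos 3: t→x (+4) — repeating every 2. The shifts repeat in a cycle of length 2: positions 0,1,… shift by +8, +4, then the pattern repeats.
Decoding baqwbil: b−8=t, a−4=w, q−8=i, w−4=s, b−8=t, i−4=e, l−8=d.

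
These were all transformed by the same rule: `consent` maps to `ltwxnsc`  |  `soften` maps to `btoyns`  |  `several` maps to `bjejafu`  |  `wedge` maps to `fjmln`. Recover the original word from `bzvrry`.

summit

A repeating key of period 2 is used — shifts +9, +5 over and over.
Reversing it on bzvrry: b−9=s, z−5=u, v−9=m, r−5=m, r−9=i, y−5=t.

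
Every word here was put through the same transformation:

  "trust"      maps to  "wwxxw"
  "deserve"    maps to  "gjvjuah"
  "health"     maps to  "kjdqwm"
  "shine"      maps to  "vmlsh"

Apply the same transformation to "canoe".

ffqth

Shifts by position in trust: pos 0: t→w (+3), pos 1: r→w (+5), pos 2: u→x (+3), pos 3: s→x (+5) — repeating every 2. The shifts repeat in a cycle of length 2: positions 0,1,… shift by +3, +5, then the pattern repeats.
Applying it to canoe: c+3=f, a+5=f, n+3=q, o+5=t, e+3=h.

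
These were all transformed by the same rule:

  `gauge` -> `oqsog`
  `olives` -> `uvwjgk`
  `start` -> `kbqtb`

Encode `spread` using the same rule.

This is an affine cipher: with a=0,…,z=25, each position x becomes (17x+16) mod 26.
For spread: s(18)→17·18+16≡10=k; p(15)→17·15+16≡11=l; r(17)→17·17+16≡19=t; e(4)→17·4+16≡6=g; a(0)→17·0+16≡16=q; d(3)→17·3+16≡15=p (all mod 26).

kltgqp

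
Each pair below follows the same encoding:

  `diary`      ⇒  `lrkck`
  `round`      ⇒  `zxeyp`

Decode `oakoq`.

In diary: d→l is +8, i→r is +9, a→k is +10, r→c is +11 — the shift increases by 1 each position. The shift increases by 1 at each position, starting from +8: 8, 9, 10, ….
Undoing it on oakoq: o−8=g, a−9=r, k−10=a, o−11=d, q−12=e.

grade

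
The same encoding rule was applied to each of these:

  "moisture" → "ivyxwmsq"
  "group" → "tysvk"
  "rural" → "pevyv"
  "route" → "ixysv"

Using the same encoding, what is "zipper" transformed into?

vittmd

The output letters match the input read backwards, each shifted +4: moisture reversed is erutsiom. Two steps: reverse the string, then apply a Caesar shift of +4.
For zipper: reverse → reppiz; then shift: r+4=v, e+4=i, p+4=t, p+4=t, i+4=m, z+4=d.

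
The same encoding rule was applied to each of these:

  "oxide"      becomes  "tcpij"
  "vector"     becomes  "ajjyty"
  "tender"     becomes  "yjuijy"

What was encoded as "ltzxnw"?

Shifts by position in oxide: pos 0: o→t (+5), pos 1: x→c (+5), pos 2: i→p (+7), pos 3: d→i (+5), pos 4: e→j (+5) — repeating every 3. A repeating key of period 3 is used — shifts +5, +5, +7 over and over.
Undoing it on ltzxnw: l−5=g, t−5=o, z−7=s, x−5=s, n−5=i, w−7=p.

gossip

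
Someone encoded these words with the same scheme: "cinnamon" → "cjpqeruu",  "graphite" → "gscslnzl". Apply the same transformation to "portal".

pptweq

In cinnamon: c→c is +0, i→j is +1, n→p is +2, n→q is +3 — the shift increases by 1 each position. Letter i (0-indexed) is shifted by i+0, so successive shifts are 0, 1, 2, ….
Applying it to portal: p+0=p, o+1=p, r+2=t, t+3=w, a+4=e, l+5=q.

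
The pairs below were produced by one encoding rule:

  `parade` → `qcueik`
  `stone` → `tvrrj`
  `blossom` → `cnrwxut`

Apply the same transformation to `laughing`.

The shift increases by 1 at each position, starting from +1: 1, 2, 3, ….
On laughing: l+1=m, a+2=c, u+3=x, g+4=k, h+5=m, i+6=o, n+7=u, g+8=o.

mcxkmouo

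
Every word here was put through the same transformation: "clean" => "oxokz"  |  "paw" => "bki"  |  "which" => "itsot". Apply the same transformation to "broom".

The shift depends on letter class: consonant c→o is +12, but vowel e→o is +10. Two shifts are in play — +10 for a/e/i/o/u, +12 for every other letter.
For broom: b(cons)+12=n, r(cons)+12=d, o(vowel)+10=y, o(vowel)+10=y, m(cons)+12=y.

ndyyy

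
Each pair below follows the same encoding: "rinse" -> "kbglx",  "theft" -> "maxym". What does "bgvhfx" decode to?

income

Compare letters: r→k is +19, i→b is +19, n→g is +19 — a constant shift. Every letter moves 19 places later in the alphabet, wrapping around z→a.
Undoing it on bgvhfx: b−19=i, g−19=n, v−19=c, h−19=o, f−19=m, x−19=e.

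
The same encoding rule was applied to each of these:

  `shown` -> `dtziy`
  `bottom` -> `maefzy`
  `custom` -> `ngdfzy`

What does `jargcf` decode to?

yogurt

Shifts by position in shown: pos 0: s→d (+11), pos 1: h→t (+12), pos 2: o→z (+11), pos 3: w→i (+12) — repeating every 2. The shifts repeat in a cycle of length 2: positions 0,1,… shift by +11, +12, then the pattern repeats.
Decoding jargcf: j−11=y, a−12=o, r−11=g, g−12=u, c−11=r, f−12=t.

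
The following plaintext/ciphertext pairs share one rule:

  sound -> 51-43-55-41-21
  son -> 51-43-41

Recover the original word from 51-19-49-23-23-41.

screen

s(#19)→51 and o(#15)→43: differences scale by 2, so n = 2·pos + 13. Each letter becomes 2×(its alphabet position, a=1..z=26) + 13.
Decoding 51-19-49-23-23-41: 51→(51−13)÷2=19=s, 19→(19−13)÷2=3=c, 49→(49−13)÷2=18=r, 23→(23−13)÷2=5=e, 23→(23−13)÷2=5=e, 41→(41−13)÷2=14=n.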